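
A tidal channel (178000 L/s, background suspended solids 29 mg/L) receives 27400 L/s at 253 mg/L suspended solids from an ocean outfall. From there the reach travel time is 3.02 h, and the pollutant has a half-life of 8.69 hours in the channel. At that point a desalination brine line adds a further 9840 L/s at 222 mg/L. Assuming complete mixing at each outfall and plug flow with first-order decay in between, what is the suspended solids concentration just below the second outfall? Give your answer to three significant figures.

Flow-weighted average: C = (178000·29.00 + 27400·253.0) / 205400 = 12090000/205400 = 58.88 mg/L; combined flow 205400 L/s.
Half-life 8.69 h → k = ln 2 / 8.69 = 0.07976 h⁻¹ = 1.914 d⁻¹.
Decay over the reach: 58.88·exp(−kt) = 58.88·0.7859 = 46.28 mg/L.
At the second outfall, C = (205400·46.28 + 9840·222.0) / (205400 + 9840) = 54.31 mg/L.

54.3 mg/L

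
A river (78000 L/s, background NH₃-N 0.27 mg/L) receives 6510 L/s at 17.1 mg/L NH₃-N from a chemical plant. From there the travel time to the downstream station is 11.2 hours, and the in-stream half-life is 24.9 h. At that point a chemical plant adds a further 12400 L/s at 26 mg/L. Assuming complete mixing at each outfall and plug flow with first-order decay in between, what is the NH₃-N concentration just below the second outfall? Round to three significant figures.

Mixed concentration C = ΣQC/ΣQ = (78000·0.2700 + 6510·17.10) / 84510 = 132400/84510 = 1.566 mg/L; combined flow 84510 L/s.
Half-life 24.9 h → k = ln 2 / 24.9 = 0.02784 h⁻¹ = 0.6681 d⁻¹.
Applying C = C₀e^(−kt): 1.566 × 0.7321 = 1.147 mg/L.
Second outfall: C = (84510·1.147 + 12400·26.00)/96910 = 4.327 mg/L.

4.33 mg/L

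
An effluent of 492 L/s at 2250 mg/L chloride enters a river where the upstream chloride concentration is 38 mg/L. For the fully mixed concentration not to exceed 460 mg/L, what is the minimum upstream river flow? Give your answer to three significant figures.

Set C_mix = 460: (Q·38.00 + 492.0·2250) / (Q + 492.0) = 460
→ Q = 492.0·(2250 − 460)/(460 − 38.00) = 2087 L/s.

2090 L/s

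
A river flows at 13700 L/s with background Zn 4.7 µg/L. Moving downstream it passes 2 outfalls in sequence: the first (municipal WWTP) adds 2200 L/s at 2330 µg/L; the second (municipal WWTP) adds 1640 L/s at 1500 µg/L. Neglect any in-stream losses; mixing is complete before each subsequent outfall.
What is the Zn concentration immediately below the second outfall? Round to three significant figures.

436 µg/L

Below outfall 1: Q → 15900 L/s, C = (13700·4.700 + 2200·2330)/15900 = 326.4 µg/L.
Below outfall 2: Q → 17540 L/s, C = (15900·326.4 + 1640·1500)/17540 = 436.2 µg/L.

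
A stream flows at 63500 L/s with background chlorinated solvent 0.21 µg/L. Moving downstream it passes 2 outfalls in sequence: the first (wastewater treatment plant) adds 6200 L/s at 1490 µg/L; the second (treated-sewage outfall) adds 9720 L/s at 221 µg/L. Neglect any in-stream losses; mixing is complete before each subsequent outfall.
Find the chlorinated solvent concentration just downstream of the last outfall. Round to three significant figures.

144 µg/L

Outfall 1: combined Q = 69700 L/s; C = (63500·0.2100 + 6200·1490)/69700 = 132.7 µg/L.
Outfall 2: combined Q = 79420 L/s; C = (69700·132.7 + 9720·221.0)/79420 = 143.5 µg/L.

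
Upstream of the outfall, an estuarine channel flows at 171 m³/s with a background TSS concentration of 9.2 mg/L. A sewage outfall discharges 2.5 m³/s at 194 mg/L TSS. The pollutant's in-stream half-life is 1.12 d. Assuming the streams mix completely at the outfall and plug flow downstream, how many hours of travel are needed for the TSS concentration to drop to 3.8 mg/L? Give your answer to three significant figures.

44.1 h

Flow-weighted average: C = (171.0·9.200 + 2.500·194.0) / 173.5 = 2058/173.5 = 11.86 mg/L.
Half-life 1.12 d → k = ln 2 / 1.12 = 0.6189 d⁻¹.
11.86·exp(−k·t) = 3.8 → t = ln(11.86/3.8)/k = 158900 s = 44.15 h.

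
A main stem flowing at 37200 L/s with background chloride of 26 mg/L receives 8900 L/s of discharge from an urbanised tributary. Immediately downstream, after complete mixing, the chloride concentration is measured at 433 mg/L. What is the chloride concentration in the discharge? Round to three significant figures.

2130 mg/L

Mass balance: 37200·26.00 + 8900·Cₑ = 46100·433.0
→ Cₑ = (46100·433.0 − 37200·26.00) / 8900 = 2134 mg/L.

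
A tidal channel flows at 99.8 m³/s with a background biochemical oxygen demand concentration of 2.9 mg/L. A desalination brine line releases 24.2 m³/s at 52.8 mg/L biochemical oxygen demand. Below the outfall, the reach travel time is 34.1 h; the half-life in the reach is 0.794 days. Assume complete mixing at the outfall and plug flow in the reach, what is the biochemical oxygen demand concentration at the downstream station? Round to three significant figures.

Mass balance: C = (99.80·2.900 + 24.20·52.80) / 124.0 = 1567/124.0 = 12.64 mg/L.
Half-life 0.794 d → k = ln 2 / 0.794 = 0.8730 d⁻¹.
First-order decay: C = 12.64·exp(−k·t) = 12.64·0.2893 = 3.656 mg/L.

3.66 mg/L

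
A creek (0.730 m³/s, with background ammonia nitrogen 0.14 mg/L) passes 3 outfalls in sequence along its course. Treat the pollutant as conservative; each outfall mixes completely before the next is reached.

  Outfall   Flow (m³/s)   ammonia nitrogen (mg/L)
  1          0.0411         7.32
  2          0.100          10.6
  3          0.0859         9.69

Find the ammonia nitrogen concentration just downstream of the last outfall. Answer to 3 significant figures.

2.40 mg/L

Below outfall 1: Q → 0.7711 m³/s, C = (0.7300·0.1400 + 0.04110·7.320)/0.7711 = 0.5227 mg/L.
Below outfall 2: Q → 0.8711 m³/s, C = (0.7711·0.5227 + 0.1000·10.60)/0.8711 = 1.680 mg/L.
Below outfall 3: Q → 0.9570 m³/s, C = (0.8711·1.680 + 0.08590·9.690)/0.9570 = 2.399 mg/L.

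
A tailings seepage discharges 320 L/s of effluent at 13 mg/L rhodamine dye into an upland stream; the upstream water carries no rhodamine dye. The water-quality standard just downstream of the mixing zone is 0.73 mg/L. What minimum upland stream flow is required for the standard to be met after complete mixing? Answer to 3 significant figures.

5380 L/s

Set C_mix = 0.73: (Q·0 + 320.0·13.00) / (Q + 320.0) = 0.73
→ Q = 320.0·(13.00 − 0.73)/(0.73 − 0) = 5379 L/s.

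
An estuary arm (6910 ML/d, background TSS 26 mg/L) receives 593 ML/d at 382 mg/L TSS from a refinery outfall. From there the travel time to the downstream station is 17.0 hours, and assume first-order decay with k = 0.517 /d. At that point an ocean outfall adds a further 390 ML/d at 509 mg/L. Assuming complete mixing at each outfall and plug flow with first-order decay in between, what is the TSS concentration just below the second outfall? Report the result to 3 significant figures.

Mixed concentration C = ΣQC/ΣQ = (6910·26.00 + 593.0·382.0) / 7503 = 406200/7503 = 54.14 mg/L; combined flow 7503 ML/d.
Decay over the reach: 54.14·exp(−kt) = 54.14·0.6934 = 37.54 mg/L.
At the second outfall, C = (7503·37.54 + 390.0·509.0) / (7503 + 390.0) = 60.83 mg/L.

60.8 mg/L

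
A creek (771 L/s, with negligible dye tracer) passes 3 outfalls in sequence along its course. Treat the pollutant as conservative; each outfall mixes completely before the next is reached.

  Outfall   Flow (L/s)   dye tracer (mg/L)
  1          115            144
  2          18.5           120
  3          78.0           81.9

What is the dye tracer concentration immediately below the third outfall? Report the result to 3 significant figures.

Below outfall 1: Q → 886.0 L/s, C = (771.0·0 + 115.0·144.0)/886.0 = 18.69 mg/L.
Below outfall 2: Q → 904.5 L/s, C = (886.0·18.69 + 18.50·120.0)/904.5 = 20.76 mg/L.
Below outfall 3: Q → 982.5 L/s, C = (904.5·20.76 + 78.00·81.90)/982.5 = 25.62 mg/L.

25.6 mg/L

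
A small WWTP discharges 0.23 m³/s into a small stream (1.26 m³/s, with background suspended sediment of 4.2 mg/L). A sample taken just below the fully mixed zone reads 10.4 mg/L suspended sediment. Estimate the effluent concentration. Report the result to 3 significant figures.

Mass balance: 1.260·4.200 + 0.2300·Cₑ = 1.490·10.40
→ Cₑ = (1.490·10.40 − 1.260·4.200) / 0.2300 = 44.37 mg/L.

44.4 mg/L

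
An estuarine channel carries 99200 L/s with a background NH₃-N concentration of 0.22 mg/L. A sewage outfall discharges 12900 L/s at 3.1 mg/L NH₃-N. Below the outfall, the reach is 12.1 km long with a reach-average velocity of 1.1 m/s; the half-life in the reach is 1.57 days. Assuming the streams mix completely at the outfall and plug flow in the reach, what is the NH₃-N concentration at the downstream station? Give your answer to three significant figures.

0.521 mg/L

Mixed concentration C = ΣQC/ΣQ = (99200·0.2200 + 12900·3.100) / 112100 = 61810/112100 = 0.5514 mg/L.
Travel time t = 12.1·1000 / 1.1 = 11000 s = 3.056 h.
Half-life 1.57 d → k = ln 2 / 1.57 = 0.4415 d⁻¹.
Decay over the reach: 0.5514·exp(−kt) = 0.5514·0.9453 = 0.5213 mg/L.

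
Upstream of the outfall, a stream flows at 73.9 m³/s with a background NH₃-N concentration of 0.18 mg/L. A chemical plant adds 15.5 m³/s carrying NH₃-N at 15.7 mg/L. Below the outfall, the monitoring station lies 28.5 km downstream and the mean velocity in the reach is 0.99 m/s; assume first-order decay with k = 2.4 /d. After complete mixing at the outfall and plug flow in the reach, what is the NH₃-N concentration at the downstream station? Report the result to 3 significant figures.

Mixed concentration C = ΣQC/ΣQ = (73.90·0.1800 + 15.50·15.70) / 89.40 = 256.7/89.40 = 2.871 mg/L.
Travel time t = 28.5·1000 / 0.99 = 28790 s = 7.997 h.
After decay, C = 2.871 × e^(−kt) = 2.871 × 0.4495 = 1.290 mg/L.

1.29 mg/L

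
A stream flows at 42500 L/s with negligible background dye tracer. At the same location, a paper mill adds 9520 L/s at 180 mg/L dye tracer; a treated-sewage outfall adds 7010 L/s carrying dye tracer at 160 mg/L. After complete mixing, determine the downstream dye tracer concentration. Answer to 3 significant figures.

Conservation of mass: C = (42500·0 + 9520·180.0 + 7010·160.0) / 59030 = 2835000/59030 = 48.03 mg/L.

48.0 mg/L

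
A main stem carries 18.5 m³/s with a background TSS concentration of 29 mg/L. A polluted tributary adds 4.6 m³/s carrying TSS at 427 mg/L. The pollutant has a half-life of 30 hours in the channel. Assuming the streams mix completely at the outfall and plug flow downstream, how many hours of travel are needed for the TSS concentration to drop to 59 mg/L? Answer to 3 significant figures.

Mass balance: C = (18.50·29.00 + 4.600·427.0) / 23.10 = 2501/23.10 = 108.3 mg/L.
Half-life 30 h → k = ln 2 / 30 = 0.02310 h⁻¹ = 0.5545 d⁻¹.
108.3·exp(−k·t) = 59 → t = ln(108.3/59)/k = 94570 s = 26.27 h.

26.3 h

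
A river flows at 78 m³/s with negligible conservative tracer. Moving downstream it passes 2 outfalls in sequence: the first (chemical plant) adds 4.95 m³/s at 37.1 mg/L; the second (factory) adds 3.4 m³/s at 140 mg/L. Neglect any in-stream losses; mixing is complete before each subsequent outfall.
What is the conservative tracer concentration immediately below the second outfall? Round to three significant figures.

7.64 mg/L

Below outfall 1: Q → 82.95 m³/s, C = (78.00·0 + 4.950·37.10)/82.95 = 2.214 mg/L.
Below outfall 2: Q → 86.35 m³/s, C = (82.95·2.214 + 3.400·140.0)/86.35 = 7.639 mg/L.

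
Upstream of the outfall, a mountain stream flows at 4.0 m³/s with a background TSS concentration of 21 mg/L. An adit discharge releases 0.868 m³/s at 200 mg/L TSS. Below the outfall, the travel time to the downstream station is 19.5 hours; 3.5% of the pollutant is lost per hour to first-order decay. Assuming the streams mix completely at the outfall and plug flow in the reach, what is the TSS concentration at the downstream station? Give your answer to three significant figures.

Mass balance: C = (4.000·21.00 + 0.8680·200.0) / 4.868 = 257.6/4.868 = 52.92 mg/L.
3.5%/h lost → k = −ln(1 − 0.035) = 0.03563 h⁻¹.
Decay over the reach: 52.92·exp(−kt) = 52.92·0.4992 = 26.42 mg/L.

26.4 mg/L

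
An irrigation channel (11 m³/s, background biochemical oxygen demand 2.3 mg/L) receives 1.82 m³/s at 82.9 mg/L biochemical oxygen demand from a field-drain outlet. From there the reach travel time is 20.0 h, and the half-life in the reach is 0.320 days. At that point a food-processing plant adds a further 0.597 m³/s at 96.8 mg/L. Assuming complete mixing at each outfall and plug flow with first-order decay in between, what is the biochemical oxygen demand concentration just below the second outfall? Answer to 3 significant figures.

Mass balance: C = (11.00·2.300 + 1.820·82.90) / 12.82 = 176.2/12.82 = 13.74 mg/L; combined flow 12.82 m³/s.
Half-life 0.320 d → k = ln 2 / 0.320 = 2.166 d⁻¹.
Decay over the reach: 13.74·exp(−kt) = 13.74·0.1645 = 2.260 mg/L.
At the second outfall, C = (12.82·2.260 + 0.5970·96.80) / (12.82 + 0.5970) = 6.467 mg/L.

6.47 mg/L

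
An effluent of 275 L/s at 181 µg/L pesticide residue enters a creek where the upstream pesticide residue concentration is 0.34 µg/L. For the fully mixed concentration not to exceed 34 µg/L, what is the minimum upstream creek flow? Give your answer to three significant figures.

1200 L/s

Set C_mix = 34: (Q·0.3400 + 275.0·181.0) / (Q + 275.0) = 34
→ Q = 275.0·(181.0 − 34)/(34 − 0.3400) = 1201 L/s.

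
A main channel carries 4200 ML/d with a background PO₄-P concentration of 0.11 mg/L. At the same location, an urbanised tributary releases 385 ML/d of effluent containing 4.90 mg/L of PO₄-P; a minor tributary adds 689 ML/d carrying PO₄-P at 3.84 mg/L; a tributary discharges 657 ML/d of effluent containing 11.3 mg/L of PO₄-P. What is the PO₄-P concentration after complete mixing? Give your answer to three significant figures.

Mixed concentration C = ΣQC/ΣQ = (4200·0.1100 + 385.0·4.900 + 689.0·3.840 + 657.0·11.30) / 5931 = 12420/5931 = 2.094 mg/L.

2.09 mg/L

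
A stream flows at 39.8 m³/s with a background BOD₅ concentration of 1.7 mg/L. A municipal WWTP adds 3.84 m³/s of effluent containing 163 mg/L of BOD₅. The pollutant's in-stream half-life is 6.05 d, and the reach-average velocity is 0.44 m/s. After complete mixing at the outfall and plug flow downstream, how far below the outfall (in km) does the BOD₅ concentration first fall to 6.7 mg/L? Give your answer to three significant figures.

287 km

Mixed concentration C = ΣQC/ΣQ = (39.80·1.700 + 3.840·163.0) / 43.64 = 693.6/43.64 = 15.89 mg/L.
Half-life 6.05 d → k = ln 2 / 6.05 = 0.1146 d⁻¹.
Set 15.89·exp(−k·t) = 6.7 → t = ln(15.89/6.7)/k = 651400 s = 180.9 h.
Distance = v·t = 0.44·651400 = 286600 m = 286.6 km.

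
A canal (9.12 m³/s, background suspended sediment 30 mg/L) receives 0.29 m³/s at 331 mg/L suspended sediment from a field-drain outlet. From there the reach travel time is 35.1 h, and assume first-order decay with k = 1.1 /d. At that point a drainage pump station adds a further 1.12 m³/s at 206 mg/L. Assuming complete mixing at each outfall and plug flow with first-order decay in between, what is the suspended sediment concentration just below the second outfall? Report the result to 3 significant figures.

Conservation of mass: C = (9.120·30.00 + 0.2900·331.0) / 9.410 = 369.6/9.410 = 39.28 mg/L; combined flow 9.410 m³/s.
After decay, C = 39.28 × e^(−kt) = 39.28 × 0.2001 = 7.861 mg/L.
Second outfall: C = (9.410·7.861 + 1.120·206.0)/10.53 = 28.94 mg/L.

28.9 mg/L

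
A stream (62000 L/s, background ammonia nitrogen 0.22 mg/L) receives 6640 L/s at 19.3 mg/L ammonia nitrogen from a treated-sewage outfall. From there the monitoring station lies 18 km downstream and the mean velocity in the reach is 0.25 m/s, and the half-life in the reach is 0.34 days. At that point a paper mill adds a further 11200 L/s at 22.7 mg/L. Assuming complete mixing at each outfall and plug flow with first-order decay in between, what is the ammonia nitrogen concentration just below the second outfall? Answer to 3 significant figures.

3.51 mg/L

After mixing, C = (62000·0.2200 + 6640·19.30) / 68640 = 141800/68640 = 2.066 mg/L; combined flow 68640 L/s.
Travel time t = 18·1000 / 0.25 = 72000 s = 20.00 h.
Half-life 0.34 d → k = ln 2 / 0.34 = 2.039 d⁻¹.
After decay, C = 2.066 × e^(−kt) = 2.066 × 0.1829 = 0.3778 mg/L.
Second outfall: C = (68640·0.3778 + 11200·22.70)/79840 = 3.509 mg/L.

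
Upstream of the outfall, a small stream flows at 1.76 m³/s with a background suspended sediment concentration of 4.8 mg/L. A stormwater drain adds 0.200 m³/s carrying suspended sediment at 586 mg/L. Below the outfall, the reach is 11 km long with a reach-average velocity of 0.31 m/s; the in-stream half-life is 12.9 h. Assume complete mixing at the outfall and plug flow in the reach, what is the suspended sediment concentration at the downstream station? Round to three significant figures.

37.7 mg/L

Mass balance: C = (1.760·4.800 + 0.2000·586.0) / 1.960 = 125.6/1.960 = 64.11 mg/L.
Travel time t = 11·1000 / 0.31 = 35480 s = 9.857 h.
Half-life 12.9 h → k = ln 2 / 12.9 = 0.05373 h⁻¹ = 1.290 d⁻¹.
After decay, C = 64.11 × e^(−kt) = 64.11 × 0.5888 = 37.75 mg/L.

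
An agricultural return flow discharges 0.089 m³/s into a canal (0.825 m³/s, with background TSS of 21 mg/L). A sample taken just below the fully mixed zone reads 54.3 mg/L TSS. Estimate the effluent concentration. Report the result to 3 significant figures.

Mass balance: 0.8250·21.00 + 0.08900·Cₑ = 0.9140·54.30
→ Cₑ = (0.9140·54.30 − 0.8250·21.00) / 0.08900 = 363.0 mg/L.

363 mg/L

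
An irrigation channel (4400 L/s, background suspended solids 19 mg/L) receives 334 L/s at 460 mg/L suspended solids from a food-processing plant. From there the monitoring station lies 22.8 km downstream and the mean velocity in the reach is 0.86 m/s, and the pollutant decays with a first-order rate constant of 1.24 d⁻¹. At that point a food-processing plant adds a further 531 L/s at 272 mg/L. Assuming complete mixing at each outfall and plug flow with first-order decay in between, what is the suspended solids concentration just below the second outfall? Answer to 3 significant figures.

Mass balance: C = (4400·19.00 + 334.0·460.0) / 4734 = 237200/4734 = 50.11 mg/L; combined flow 4734 L/s.
Travel time t = 22.8·1000 / 0.86 = 26510 s = 7.364 h.
Decay over the reach: 50.11·exp(−kt) = 50.11·0.6835 = 34.25 mg/L.
At the second outfall, C = (4734·34.25 + 531.0·272.0) / (4734 + 531.0) = 58.23 mg/L.

58.2 mg/L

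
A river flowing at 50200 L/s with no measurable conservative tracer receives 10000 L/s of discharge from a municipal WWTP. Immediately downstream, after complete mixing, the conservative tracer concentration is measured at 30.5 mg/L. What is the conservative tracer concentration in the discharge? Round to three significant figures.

184 mg/L

Mass balance: 50200·0 + 10000·Cₑ = 60200·30.50
→ Cₑ = (60200·30.50 − 50200·0) / 10000 = 183.6 mg/L.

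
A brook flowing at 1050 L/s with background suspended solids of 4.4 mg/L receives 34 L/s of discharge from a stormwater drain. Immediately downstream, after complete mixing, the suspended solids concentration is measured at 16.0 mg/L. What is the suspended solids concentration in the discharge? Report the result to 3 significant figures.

374 mg/L

Mass balance: 1050·4.400 + 34.00·Cₑ = 1084·16.00
→ Cₑ = (1084·16.00 − 1050·4.400) / 34.00 = 374.2 mg/L.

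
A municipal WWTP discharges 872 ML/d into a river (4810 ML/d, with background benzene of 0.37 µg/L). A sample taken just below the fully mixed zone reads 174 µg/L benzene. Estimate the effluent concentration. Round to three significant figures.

Mass balance: 4810·0.3700 + 872.0·Cₑ = 5682·174.0
→ Cₑ = (5682·174.0 − 4810·0.3700) / 872.0 = 1132 µg/L.

1130 µg/L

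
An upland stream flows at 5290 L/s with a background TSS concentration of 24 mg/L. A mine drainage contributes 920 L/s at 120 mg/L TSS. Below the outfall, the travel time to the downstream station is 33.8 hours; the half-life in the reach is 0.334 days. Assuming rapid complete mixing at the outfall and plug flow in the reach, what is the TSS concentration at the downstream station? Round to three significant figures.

Mass balance: C = (5290·24.00 + 920.0·120.0) / 6210 = 237400/6210 = 38.22 mg/L.
Half-life 0.334 d → k = ln 2 / 0.334 = 2.075 d⁻¹.
After decay, C = 38.22 × e^(−kt) = 38.22 × 0.05379 = 2.056 mg/L.

2.06 mg/L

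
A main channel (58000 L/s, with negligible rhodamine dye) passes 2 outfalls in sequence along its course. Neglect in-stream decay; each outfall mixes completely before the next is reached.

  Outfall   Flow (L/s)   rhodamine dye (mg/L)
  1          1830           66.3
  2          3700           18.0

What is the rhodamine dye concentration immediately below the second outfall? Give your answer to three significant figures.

After outfall 1: Q = 58000 + 1830 = 59830 L/s; C = (58000·0 + 1830·66.30)/59830 = 2.028 mg/L.
After outfall 2: Q = 59830 + 3700 = 63530 L/s; C = (59830·2.028 + 3700·18.00)/63530 = 2.958 mg/L.

2.96 mg/L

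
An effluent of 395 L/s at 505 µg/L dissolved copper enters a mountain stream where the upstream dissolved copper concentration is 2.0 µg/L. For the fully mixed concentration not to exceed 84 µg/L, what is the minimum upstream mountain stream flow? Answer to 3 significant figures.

2030 L/s

Set C_mix = 84: (Q·2.000 + 395.0·505.0) / (Q + 395.0) = 84
→ Q = 395.0·(505.0 − 84)/(84 − 2.000) = 2028 L/s.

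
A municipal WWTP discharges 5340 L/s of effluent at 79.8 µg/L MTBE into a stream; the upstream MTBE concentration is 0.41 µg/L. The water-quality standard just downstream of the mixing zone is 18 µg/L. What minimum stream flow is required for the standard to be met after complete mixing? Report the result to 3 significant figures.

Set C_mix = 18: (Q·0.4100 + 5340·79.80) / (Q + 5340) = 18
→ Q = 5340·(79.80 − 18)/(18 − 0.4100) = 18760 L/s.

18800 L/s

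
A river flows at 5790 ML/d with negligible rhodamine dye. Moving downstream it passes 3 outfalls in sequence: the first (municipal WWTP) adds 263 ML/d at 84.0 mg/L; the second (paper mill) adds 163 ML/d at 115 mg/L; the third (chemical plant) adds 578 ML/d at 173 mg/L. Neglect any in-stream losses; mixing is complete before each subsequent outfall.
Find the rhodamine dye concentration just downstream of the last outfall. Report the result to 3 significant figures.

After outfall 1: Q = 5790 + 263.0 = 6053 ML/d; C = (5790·0 + 263.0·84.00)/6053 = 3.650 mg/L.
After outfall 2: Q = 6053 + 163.0 = 6216 ML/d; C = (6053·3.650 + 163.0·115.0)/6216 = 6.570 mg/L.
After outfall 3: Q = 6216 + 578.0 = 6794 ML/d; C = (6216·6.570 + 578.0·173.0)/6794 = 20.73 mg/L.

20.7 mg/L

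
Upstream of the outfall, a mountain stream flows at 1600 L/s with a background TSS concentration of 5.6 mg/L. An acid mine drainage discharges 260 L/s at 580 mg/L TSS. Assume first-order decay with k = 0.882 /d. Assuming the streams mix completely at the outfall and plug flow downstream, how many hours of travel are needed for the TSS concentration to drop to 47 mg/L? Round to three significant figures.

16.4 h

Flow-weighted average: C = (1600·5.600 + 260.0·580.0) / 1860 = 159800/1860 = 85.89 mg/L.
85.89·exp(−k·t) = 47 → t = ln(85.89/47)/k = 59060 s = 16.41 h.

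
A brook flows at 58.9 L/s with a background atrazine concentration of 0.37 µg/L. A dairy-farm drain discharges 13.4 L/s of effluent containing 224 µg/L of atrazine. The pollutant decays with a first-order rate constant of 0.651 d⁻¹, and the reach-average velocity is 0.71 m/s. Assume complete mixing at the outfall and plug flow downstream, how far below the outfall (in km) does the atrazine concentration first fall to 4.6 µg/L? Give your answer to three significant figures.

208 km

Mixed concentration C = ΣQC/ΣQ = (58.90·0.3700 + 13.40·224.0) / 72.30 = 3023/72.30 = 41.82 µg/L.
Set 41.82·exp(−k·t) = 4.6 → t = ln(41.82/4.6)/k = 292900 s = 81.37 h.
Distance = v·t = 0.71·292900 = 208000 m = 208.0 km.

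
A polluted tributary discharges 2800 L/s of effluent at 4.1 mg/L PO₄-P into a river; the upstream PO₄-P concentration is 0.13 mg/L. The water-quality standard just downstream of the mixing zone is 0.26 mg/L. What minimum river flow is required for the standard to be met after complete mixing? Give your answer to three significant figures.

Set C_mix = 0.26: (Q·0.1300 + 2800·4.100) / (Q + 2800) = 0.26
→ Q = 2800·(4.100 − 0.26)/(0.26 − 0.1300) = 82710 L/s.

82700 L/s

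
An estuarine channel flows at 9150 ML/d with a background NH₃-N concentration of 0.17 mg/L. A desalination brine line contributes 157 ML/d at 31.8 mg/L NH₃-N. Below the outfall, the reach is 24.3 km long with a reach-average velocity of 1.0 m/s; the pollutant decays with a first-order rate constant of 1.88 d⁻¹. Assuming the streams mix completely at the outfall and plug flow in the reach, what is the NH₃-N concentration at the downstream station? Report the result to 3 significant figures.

After mixing, C = (9150·0.1700 + 157.0·31.80) / 9307 = 6548/9307 = 0.7036 mg/L.
Travel time t = 24.3·1000 / 1.0 = 24300 s = 6.750 h.
Decay over the reach: 0.7036·exp(−kt) = 0.7036·0.5893 = 0.4146 mg/L.

0.415 mg/L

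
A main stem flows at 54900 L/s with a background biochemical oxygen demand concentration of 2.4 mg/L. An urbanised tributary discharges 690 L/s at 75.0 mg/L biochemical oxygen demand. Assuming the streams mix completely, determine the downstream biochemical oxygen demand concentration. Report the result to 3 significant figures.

After mixing, C = (54900·2.400 + 690.0·75.00) / 55590 = 183500/55590 = 3.301 mg/L.

3.30 mg/L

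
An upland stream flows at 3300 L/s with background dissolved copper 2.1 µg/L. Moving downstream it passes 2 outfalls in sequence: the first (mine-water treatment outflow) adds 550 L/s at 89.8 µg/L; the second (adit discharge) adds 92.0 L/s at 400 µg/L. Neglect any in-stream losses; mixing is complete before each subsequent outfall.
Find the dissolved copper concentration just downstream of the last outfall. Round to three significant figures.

Below outfall 1: Q → 3850 L/s, C = (3300·2.100 + 550.0·89.80)/3850 = 14.63 µg/L.
Below outfall 2: Q → 3942 L/s, C = (3850·14.63 + 92.00·400.0)/3942 = 23.62 µg/L.

23.6 µg/L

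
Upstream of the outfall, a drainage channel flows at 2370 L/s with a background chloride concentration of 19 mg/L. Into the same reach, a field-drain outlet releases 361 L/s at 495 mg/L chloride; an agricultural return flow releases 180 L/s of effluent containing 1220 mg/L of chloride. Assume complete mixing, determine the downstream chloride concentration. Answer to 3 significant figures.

After mixing, C = (2370·19.00 + 361.0·495.0 + 180.0·1220) / 2911 = 443300/2911 = 152.3 mg/L.

152 mg/L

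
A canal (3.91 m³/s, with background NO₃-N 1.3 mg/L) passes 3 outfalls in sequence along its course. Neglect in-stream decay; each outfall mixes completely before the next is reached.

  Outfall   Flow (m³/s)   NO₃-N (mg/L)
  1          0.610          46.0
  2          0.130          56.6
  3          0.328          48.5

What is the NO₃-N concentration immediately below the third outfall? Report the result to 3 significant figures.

11.3 mg/L

After outfall 1: Q = 3.910 + 0.6100 = 4.520 m³/s; C = (3.910·1.300 + 0.6100·46.00)/4.520 = 7.333 mg/L.
After outfall 2: Q = 4.520 + 0.1300 = 4.650 m³/s; C = (4.520·7.333 + 0.1300·56.60)/4.650 = 8.710 mg/L.
After outfall 3: Q = 4.650 + 0.3280 = 4.978 m³/s; C = (4.650·8.710 + 0.3280·48.50)/4.978 = 11.33 mg/L.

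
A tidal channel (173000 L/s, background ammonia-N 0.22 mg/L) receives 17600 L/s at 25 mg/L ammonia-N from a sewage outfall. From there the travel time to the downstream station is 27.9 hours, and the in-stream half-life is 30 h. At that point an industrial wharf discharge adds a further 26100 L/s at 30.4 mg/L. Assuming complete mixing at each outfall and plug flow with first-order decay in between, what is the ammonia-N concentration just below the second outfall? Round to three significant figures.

4.82 mg/L

Conservation of mass: C = (173000·0.2200 + 17600·25.00) / 190600 = 478100/190600 = 2.508 mg/L; combined flow 190600 L/s.
Half-life 30 h → k = ln 2 / 30 = 0.02310 h⁻¹ = 0.5545 d⁻¹.
After decay, C = 2.508 × e^(−kt) = 2.508 × 0.5249 = 1.316 mg/L.
Second outfall: C = (190600·1.316 + 26100·30.40)/216700 = 4.819 mg/L.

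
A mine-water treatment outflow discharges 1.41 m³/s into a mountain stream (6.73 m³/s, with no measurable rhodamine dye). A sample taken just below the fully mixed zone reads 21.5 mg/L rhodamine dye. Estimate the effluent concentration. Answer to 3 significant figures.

124 mg/L

Mass balance: 6.730·0 + 1.410·Cₑ = 8.140·21.50
→ Cₑ = (8.140·21.50 − 6.730·0) / 1.410 = 124.1 mg/L.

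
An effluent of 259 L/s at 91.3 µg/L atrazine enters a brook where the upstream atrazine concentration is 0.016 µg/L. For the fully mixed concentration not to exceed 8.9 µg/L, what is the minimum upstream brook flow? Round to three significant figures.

Set C_mix = 8.9: (Q·0.01600 + 259.0·91.30) / (Q + 259.0) = 8.9
→ Q = 259.0·(91.30 − 8.9)/(8.9 − 0.01600) = 2402 L/s.

2400 L/s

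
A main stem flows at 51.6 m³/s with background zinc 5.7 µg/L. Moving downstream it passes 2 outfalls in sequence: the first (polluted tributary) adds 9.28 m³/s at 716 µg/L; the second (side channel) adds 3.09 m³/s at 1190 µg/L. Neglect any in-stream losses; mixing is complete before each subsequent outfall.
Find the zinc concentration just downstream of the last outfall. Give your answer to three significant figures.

Outfall 1: combined Q = 60.88 m³/s; C = (51.60·5.700 + 9.280·716.0)/60.88 = 114.0 µg/L.
Outfall 2: combined Q = 63.97 m³/s; C = (60.88·114.0 + 3.090·1190)/63.97 = 165.9 µg/L.

166 µg/L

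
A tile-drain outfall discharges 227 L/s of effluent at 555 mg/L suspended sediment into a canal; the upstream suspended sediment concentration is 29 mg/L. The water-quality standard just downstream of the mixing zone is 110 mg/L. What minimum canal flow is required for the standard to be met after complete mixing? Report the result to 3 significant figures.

1250 L/s

Set C_mix = 110: (Q·29.00 + 227.0·555.0) / (Q + 227.0) = 110
→ Q = 227.0·(555.0 − 110)/(110 − 29.00) = 1247 L/s.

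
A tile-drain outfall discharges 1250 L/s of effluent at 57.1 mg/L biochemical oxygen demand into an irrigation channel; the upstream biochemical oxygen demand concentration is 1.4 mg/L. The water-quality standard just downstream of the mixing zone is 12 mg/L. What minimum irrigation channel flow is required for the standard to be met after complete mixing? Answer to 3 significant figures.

Set C_mix = 12: (Q·1.400 + 1250·57.10) / (Q + 1250) = 12
→ Q = 1250·(57.10 − 12)/(12 − 1.400) = 5318 L/s.

5320 L/s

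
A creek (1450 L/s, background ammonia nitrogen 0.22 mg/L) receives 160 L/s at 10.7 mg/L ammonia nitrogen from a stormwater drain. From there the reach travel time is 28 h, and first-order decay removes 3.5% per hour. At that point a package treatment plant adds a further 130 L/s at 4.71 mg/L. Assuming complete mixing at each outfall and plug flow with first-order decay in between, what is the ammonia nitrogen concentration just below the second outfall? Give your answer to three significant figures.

0.782 mg/L

Conservation of mass: C = (1450·0.2200 + 160.0·10.70) / 1610 = 2031/1610 = 1.261 mg/L; combined flow 1610 L/s.
3.5%/h lost → k = −ln(1 − 0.035) = 0.03563 h⁻¹.
Decay over the reach: 1.261·exp(−kt) = 1.261·0.3688 = 0.4652 mg/L.
At the second outfall, C = (1610·0.4652 + 130.0·4.710) / (1610 + 130.0) = 0.7823 mg/L.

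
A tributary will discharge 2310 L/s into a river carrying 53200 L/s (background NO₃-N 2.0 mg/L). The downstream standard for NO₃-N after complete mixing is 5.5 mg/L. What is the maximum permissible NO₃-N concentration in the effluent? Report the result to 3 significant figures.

At the limit, (Qr·Cr + Qe·Cₑ)/(Qr + Qe) = 5.5:
Cₑ = (55510·5.5 − 53200·2.000) / 2310 = 86.11 mg/L.

86.1 mg/L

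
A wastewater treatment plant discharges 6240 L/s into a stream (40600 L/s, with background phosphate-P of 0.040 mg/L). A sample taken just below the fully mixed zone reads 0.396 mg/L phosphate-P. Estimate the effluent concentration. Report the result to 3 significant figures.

Mass balance: 40600·0.04000 + 6240·Cₑ = 46840·0.3960
→ Cₑ = (46840·0.3960 − 40600·0.04000) / 6240 = 2.712 mg/L.

2.71 mg/L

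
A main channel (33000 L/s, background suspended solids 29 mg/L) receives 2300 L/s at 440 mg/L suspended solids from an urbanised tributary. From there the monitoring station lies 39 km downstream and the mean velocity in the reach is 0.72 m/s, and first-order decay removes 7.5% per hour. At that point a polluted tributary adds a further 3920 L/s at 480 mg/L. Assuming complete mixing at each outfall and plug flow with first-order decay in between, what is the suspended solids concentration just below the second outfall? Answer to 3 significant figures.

Mixed concentration C = ΣQC/ΣQ = (33000·29.00 + 2300·440.0) / 35300 = 1969000/35300 = 55.78 mg/L; combined flow 35300 L/s.
Travel time t = 39·1000 / 0.72 = 54170 s = 15.05 h.
7.5%/h lost → k = −ln(1 − 0.075) = 0.07796 h⁻¹.
After decay, C = 55.78 × e^(−kt) = 55.78 × 0.3094 = 17.26 mg/L.
Second outfall: C = (35300·17.26 + 3920·480.0)/39220 = 63.51 mg/L.

63.5 mg/L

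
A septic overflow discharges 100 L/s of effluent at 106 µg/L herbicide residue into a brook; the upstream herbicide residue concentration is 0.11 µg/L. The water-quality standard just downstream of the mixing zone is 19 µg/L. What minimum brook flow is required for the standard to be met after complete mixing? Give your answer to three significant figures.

461 L/s

Set C_mix = 19: (Q·0.1100 + 100.0·106.0) / (Q + 100.0) = 19
→ Q = 100.0·(106.0 − 19)/(19 − 0.1100) = 460.6 L/s.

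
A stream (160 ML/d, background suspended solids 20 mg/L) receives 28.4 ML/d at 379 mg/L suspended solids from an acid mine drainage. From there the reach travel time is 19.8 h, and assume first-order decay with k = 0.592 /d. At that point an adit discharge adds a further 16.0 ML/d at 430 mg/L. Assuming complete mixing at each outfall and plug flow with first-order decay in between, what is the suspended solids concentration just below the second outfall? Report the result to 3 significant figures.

Mass balance: C = (160.0·20.00 + 28.40·379.0) / 188.4 = 13960/188.4 = 74.12 mg/L; combined flow 188.4 ML/d.
Decay over the reach: 74.12·exp(−kt) = 74.12·0.6136 = 45.48 mg/L.
Second outfall: C = (188.4·45.48 + 16.00·430.0)/204.4 = 75.58 mg/L.

75.6 mg/L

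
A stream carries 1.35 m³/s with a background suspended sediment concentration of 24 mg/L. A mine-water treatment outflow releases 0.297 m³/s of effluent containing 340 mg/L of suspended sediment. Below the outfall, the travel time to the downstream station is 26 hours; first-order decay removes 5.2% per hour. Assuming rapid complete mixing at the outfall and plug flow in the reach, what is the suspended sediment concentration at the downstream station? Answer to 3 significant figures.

20.2 mg/L

Mixed concentration C = ΣQC/ΣQ = (1.350·24.00 + 0.2970·340.0) / 1.647 = 133.4/1.647 = 80.98 mg/L.
5.2%/h lost → k = −ln(1 − 0.052) = 0.05340 h⁻¹.
Applying C = C₀e^(−kt): 80.98 × 0.2495 = 20.20 mg/L.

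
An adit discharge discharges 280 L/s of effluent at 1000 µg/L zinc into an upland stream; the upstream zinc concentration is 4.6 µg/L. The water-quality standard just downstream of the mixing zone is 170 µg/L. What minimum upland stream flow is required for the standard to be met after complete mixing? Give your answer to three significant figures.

Set C_mix = 170: (Q·4.600 + 280.0·1000) / (Q + 280.0) = 170
→ Q = 280.0·(1000 − 170)/(170 − 4.600) = 1405 L/s.

1410 L/s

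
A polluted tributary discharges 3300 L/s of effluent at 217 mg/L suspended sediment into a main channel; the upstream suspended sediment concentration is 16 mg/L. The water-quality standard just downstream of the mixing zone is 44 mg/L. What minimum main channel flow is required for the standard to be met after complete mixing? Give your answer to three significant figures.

20400 L/s

Set C_mix = 44: (Q·16.00 + 3300·217.0) / (Q + 3300) = 44
→ Q = 3300·(217.0 − 44)/(44 − 16.00) = 20390 L/s.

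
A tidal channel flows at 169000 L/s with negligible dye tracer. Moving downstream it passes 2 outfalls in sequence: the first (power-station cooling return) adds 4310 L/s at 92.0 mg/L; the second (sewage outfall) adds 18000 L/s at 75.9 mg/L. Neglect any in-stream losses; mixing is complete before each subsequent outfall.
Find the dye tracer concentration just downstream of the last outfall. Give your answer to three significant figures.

9.21 mg/L

After outfall 1: Q = 169000 + 4310 = 173300 L/s; C = (169000·0 + 4310·92.00)/173300 = 2.288 mg/L.
After outfall 2: Q = 173300 + 18000 = 191300 L/s; C = (173300·2.288 + 18000·75.90)/191300 = 9.214 mg/L.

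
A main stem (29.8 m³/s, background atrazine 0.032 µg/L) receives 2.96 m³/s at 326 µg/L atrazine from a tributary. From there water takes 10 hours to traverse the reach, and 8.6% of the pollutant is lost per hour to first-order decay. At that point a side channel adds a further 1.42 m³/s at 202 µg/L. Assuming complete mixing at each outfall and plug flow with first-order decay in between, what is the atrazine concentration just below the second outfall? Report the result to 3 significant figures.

19.9 µg/L

Mixed concentration C = ΣQC/ΣQ = (29.80·0.03200 + 2.960·326.0) / 32.76 = 965.9/32.76 = 29.48 µg/L; combined flow 32.76 m³/s.
8.6%/h lost → k = −ln(1 − 0.086) = 0.08992 h⁻¹.
After decay, C = 29.48 × e^(−kt) = 29.48 × 0.4069 = 12.00 µg/L.
Second outfall: C = (32.76·12.00 + 1.420·202.0)/34.18 = 19.89 µg/L.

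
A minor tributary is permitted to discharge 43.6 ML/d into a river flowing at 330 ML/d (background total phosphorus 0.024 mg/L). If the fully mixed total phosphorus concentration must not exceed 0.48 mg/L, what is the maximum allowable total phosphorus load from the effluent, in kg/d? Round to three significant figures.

Mass balance at the limit: 330.0·0.02400 + 43.60·Cₑ = 373.6·0.48 → Cₑ = 3.931 mg/L.
43.60 ML/d = 0.5046 m³/s. Load = 0.5046 m³/s × 3.931 g/m³ × 86 400 s/d = 171.4 kg/d.

171 kg/d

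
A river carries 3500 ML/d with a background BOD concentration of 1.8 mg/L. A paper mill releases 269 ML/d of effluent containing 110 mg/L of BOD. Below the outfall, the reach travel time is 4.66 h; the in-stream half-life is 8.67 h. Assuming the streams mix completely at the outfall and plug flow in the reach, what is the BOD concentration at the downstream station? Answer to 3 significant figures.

6.56 mg/L

Flow-weighted average: C = (3500·1.800 + 269.0·110.0) / 3769 = 35890/3769 = 9.522 mg/L.
Half-life 8.67 h → k = ln 2 / 8.67 = 0.07995 h⁻¹ = 1.919 d⁻¹.
First-order decay: C = 9.522·exp(−k·t) = 9.522·0.6890 = 6.561 mg/L.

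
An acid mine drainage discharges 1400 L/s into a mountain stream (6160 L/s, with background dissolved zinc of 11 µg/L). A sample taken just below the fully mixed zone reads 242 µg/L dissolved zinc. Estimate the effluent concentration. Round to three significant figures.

Mass balance: 6160·11.00 + 1400·Cₑ = 7560·242.0
→ Cₑ = (7560·242.0 − 6160·11.00) / 1400 = 1258 µg/L.

1260 µg/L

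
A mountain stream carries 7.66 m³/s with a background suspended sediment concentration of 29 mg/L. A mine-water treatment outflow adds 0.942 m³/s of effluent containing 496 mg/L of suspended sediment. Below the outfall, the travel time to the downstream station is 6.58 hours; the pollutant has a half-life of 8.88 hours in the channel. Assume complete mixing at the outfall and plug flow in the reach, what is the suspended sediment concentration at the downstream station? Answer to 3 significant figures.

Mixed concentration C = ΣQC/ΣQ = (7.660·29.00 + 0.9420·496.0) / 8.602 = 689.4/8.602 = 80.14 mg/L.
Half-life 8.88 h → k = ln 2 / 8.88 = 0.07806 h⁻¹ = 1.873 d⁻¹.
First-order decay: C = 80.14·exp(−k·t) = 80.14·0.5983 = 47.95 mg/L.

48.0 mg/L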